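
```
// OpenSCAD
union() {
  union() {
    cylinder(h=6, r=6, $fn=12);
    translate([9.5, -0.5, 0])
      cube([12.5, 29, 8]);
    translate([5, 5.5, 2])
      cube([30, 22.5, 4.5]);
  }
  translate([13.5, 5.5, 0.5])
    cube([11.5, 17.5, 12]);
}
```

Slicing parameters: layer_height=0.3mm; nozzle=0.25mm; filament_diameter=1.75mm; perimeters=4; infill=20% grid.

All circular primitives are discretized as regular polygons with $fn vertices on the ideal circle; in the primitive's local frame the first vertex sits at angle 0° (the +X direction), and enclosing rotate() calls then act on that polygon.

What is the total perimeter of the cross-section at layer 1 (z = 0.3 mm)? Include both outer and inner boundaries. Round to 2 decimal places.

120.27 mm

At z = 0.3 mm: the cylinder: section is a regular 12-gon, circumradius r=6 (perimeter = 2·12·6.000·sin(180°/12) = 37.27 mm); the 12.5×29 cube at (9.5, -0.5) contributes its full rectangle (perimeter 83.00 mm); the cube at (5, 5.5) does not reach this height (z outside [2, 6.5]); Merging all regions: the 2 present regions are separate (no shared area or edge), so areas and boundary lengths simply add and each stays a separate island — boundary = 120.27 mm; the cube at (13.5, 5.5) is not intersected at this z (z outside [0.5, 12.5]); Taking the union: only the result so far is present, so the union is just that shape — boundary = 120.27 mm. Overall, the cross-section has 2 separate islands. Total boundary length (outer) = 120.27 mm.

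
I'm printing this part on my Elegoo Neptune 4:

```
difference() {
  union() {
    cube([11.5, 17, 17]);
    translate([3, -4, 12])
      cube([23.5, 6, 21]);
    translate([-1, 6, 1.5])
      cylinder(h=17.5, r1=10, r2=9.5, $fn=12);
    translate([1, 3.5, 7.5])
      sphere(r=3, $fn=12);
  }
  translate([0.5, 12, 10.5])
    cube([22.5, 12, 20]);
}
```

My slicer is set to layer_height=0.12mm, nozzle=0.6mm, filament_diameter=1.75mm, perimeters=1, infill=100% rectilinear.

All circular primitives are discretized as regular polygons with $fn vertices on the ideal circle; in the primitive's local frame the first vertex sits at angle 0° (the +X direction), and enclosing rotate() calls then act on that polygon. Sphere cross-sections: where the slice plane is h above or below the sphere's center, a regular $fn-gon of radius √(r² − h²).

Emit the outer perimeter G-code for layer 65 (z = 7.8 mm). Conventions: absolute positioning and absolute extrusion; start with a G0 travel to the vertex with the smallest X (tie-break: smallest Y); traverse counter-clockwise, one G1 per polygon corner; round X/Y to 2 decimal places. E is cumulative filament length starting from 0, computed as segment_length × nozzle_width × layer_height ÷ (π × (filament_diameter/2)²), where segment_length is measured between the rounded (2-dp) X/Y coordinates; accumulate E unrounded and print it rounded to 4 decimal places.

G0 X-10.82 Y6.00 Z7.80
G1 X-9.50 Y1.09 E0.1522
G1 X-5.91 Y-2.50 E0.3042
G1 X-1.00 Y-3.82 E0.4564
G1 X3.91 Y-2.50 E0.6086
G1 X6.41 Y0.00 E0.7144
G1 X11.50 Y0.00 E0.8668
G1 X11.50 Y17.00 E1.3756
G1 X0.00 Y17.00 E1.7199
G1 X0.00 Y15.55 E1.7633
G1 X-1.00 Y15.82 E1.7943
G1 X-5.91 Y14.50 E1.9465
G1 X-9.50 Y10.91 E2.0985
G1 X-10.82 Y6.00 E2.2507

At z = 7.8 mm: the cube is present — its section is the full 11.5×17 rectangle; the cube at (3, -4) is absent (z outside [12, 33]); the cone at (-1, 6) (r1=10→r2=9.5) has section circumradius 9.820 here — a regular 12-gon; the sphere at (1, 3.5): section is a regular 12-gon, circumradius = √(r²−h²) = √(3²−0.3²) = 2.985; Merging all regions: the regions partially overlap (shared area 137.03 mm²), so overlapping operands fuse into one piece — 1 connected region; the cube at (0.5, 12) does not reach this height (z outside [10.5, 30.5]); After the difference (first − rest): none of the subtracted shapes is present at this height, so that combined region is unchanged — 1 connected region. The outline is a single polygon with 13 vertices. Extrusion per mm of travel: 0.6 × 0.12 / (π × 0.875²) = 0.029934. Accumulating E over each segment gives final E = 2.2507.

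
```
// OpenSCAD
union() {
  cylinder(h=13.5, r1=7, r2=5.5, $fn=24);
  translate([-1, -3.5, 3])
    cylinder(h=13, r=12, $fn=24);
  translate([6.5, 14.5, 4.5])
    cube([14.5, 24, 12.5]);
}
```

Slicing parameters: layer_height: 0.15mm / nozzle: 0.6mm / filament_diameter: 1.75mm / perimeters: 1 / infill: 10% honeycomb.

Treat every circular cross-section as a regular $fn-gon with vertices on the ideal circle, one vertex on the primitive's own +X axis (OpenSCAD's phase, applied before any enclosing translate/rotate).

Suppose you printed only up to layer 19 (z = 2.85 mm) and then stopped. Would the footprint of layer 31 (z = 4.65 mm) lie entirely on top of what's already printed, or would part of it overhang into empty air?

part overhangs

Compare the two slices. At z = 2.85: the cone (r1=7→r2=5.5) has section circumradius 6.683 here — a regular 24-gon (area = (24/2)·6.683²·sin(360°/24) = 138.73 mm²); the cylinder at (-1, -3.5) is absent (z outside [3, 16]); the cube at (6.5, 14.5) is not intersected at this z (z outside [4.5, 17]); Taking the union: only the cone is present, so the union is just that shape — area = 138.73 mm². At z = 4.65: the cone contributes a regular 24-gon of circumradius 6.483 (interpolated between r1=7 and r2=5.5 at t=0.344) (area = (24/2)·6.483²·sin(360°/24) = 130.55 mm²); the cylinder at (-1, -3.5): section is a regular 24-gon, circumradius r=12 (area = (24/2)·12.000²·sin(360°/24) = 447.24 mm²); the cube at (6.5, 14.5) is present — its section is the full 14.5×24 rectangle (area 348.00 mm²); Taking the union: the regions partially overlap — summed areas 925.79 mm² minus the doubly-counted overlap 130.55 mm² gives 795.24 mm² — area = 795.24 mm². Checking containment: at z = 4.65 the cross-section extends beyond the z = 2.85 cross-section by about 656.51 mm².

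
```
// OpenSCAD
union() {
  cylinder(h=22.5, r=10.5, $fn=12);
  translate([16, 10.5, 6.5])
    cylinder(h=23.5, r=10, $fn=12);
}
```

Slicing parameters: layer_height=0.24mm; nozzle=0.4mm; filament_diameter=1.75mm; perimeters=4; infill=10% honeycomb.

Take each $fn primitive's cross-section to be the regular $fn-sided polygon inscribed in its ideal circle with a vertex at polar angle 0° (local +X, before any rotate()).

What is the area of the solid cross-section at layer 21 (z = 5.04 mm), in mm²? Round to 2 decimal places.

At z = 5.04 mm: the r=10.5 cylinder contributes a regular 12-gon of circumradius 10.5 (area = (12/2)·10.500²·sin(360°/12) = 330.75 mm²); the cylinder at (16, 10.5) is absent (z outside [6.5, 30]); Merging all regions: only the r=10.5 cylinder is present, so the union is just that shape — area = 330.75 mm². Overall, the cross-section is a single solid region. Net area = 330.75 mm².

330.75 mm²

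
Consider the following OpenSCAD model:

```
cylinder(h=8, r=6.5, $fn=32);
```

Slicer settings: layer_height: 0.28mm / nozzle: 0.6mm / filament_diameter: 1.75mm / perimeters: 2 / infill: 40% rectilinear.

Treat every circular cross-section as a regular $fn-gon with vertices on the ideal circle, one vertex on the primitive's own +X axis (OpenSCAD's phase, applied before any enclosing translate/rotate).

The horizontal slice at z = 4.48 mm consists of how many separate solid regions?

At z = 4.48 mm: the r=6.5 cylinder gives a regular 32-gon of circumradius 6.5 (constant along its height). The result has 1 disconnected region.

1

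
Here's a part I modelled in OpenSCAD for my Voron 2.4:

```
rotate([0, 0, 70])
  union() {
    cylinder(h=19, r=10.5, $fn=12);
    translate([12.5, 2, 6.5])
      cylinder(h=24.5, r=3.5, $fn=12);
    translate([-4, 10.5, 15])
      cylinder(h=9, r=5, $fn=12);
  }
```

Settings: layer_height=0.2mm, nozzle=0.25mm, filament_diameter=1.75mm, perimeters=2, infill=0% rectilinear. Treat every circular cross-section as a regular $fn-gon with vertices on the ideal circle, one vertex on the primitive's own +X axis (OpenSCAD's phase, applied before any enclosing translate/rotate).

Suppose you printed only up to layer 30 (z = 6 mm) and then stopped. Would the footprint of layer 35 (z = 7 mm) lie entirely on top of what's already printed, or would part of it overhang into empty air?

part overhangs

Compare the two slices. At z = 6: the cylinder: section is a regular 12-gon, circumradius r=10.5 (area = (12/2)·10.500²·sin(360°/12) = 330.75 mm²); the cylinder at (12.5, 2) is not intersected at this z (z outside [6.5, 31]); the cylinder at (-4, 10.5) is absent (z outside [15, 24]); Taking the union: only the r=10.5 cylinder is present, so the union is just that shape — area = 330.75 mm²; (rotated 70° about Z; rotation is an isometry so areas/perimeters/island counts are preserved). At z = 7: the r=10.5 cylinder gives a regular 12-gon of circumradius 10.5 (constant along its height) (area = (12/2)·10.500²·sin(360°/12) = 330.75 mm²); the cylinder at (12.5, 2): section is a regular 12-gon, circumradius r=3.5 (area = (12/2)·3.500²·sin(360°/12) = 36.75 mm²); the cylinder at (-4, 10.5) is not intersected at this z (z outside [15, 24]); Taking the union: the regions partially overlap — summed areas 367.50 mm² minus the doubly-counted overlap 3.01 mm² gives 364.49 mm² — area = 364.49 mm²; (rotated 70° about Z; rotation is an isometry so areas/perimeters/island counts are preserved). Checking containment: at z = 7 the cross-section extends beyond the z = 6 cross-section by about 33.74 mm².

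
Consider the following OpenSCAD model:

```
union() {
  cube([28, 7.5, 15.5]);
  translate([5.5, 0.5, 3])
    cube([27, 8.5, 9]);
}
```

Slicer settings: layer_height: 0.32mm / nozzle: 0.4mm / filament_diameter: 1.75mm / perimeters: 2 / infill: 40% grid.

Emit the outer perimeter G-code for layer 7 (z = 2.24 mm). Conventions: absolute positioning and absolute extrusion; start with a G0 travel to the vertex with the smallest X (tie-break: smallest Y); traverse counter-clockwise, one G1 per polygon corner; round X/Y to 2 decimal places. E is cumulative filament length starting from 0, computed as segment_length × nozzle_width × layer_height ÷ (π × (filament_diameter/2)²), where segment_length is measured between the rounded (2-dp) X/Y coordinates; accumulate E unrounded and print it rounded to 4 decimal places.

G0 X0.00 Y0.00 Z2.24
G1 X28.00 Y0.00 E1.4901
G1 X28.00 Y7.50 E1.8892
G1 X0.00 Y7.50 E3.3792
G1 X0.00 Y0.00 E3.7784

At z = 2.24 mm: the cube (footprint 28×7.5) is included at this height; the cube at (5.5, 0.5) is not intersected at this z (z outside [3, 12]); Combining (union): only the 28×7.5 cube is present, so the union is just that shape — 1 connected region. The outline is a single polygon with 4 vertices. Extrusion per mm of travel: 0.4 × 0.32 / (π × 0.875²) = 0.053216. Accumulating E over each segment gives final E = 3.7784.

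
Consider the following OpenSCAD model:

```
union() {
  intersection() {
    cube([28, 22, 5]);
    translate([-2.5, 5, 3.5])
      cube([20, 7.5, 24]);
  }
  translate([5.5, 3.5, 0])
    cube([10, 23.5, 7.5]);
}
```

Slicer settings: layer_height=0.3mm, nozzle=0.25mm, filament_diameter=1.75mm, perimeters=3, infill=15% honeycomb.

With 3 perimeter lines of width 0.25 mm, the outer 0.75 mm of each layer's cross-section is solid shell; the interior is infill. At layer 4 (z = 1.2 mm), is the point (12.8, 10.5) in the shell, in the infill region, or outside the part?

infill

At z = 1.2 mm: the 28×22 cube contributes its full rectangle; the cube at (-2.5, 5) is absent (z outside [3.5, 27.5]); Keeping only the common overlap: at least one operand is absent at this height, so nothing remains; the 10×23.5 cube at (5.5, 3.5) contributes its full rectangle; Taking the union: only the 10×23.5 cube at (5.5, 3.5) is present, so the union is just that shape — 1 connected region. Overall, the cross-section is a single solid region. The nearest boundary edge runs (15.50, 3.50)→(15.50, 27.00); distance from the point to it = 2.70 mm. The point is inside the cross-section and 2.70 mm from the nearest boundary — more than the 0.75 mm shell width (3 × 0.25), so it's in the infill interior.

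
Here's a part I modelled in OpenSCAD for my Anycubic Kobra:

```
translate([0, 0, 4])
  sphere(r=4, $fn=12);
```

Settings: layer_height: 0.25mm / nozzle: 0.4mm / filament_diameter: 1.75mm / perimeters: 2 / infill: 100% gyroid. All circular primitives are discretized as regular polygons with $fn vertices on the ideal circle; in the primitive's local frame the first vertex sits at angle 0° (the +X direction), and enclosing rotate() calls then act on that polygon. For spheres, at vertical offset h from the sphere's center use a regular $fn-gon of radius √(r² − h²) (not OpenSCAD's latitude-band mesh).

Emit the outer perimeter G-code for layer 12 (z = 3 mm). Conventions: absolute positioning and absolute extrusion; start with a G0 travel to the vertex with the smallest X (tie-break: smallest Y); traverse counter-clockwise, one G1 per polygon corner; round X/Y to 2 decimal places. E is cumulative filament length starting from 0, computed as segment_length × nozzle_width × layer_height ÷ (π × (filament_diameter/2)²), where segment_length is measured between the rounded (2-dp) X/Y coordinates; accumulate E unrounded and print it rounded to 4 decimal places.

G0 X-3.87 Y0.00 Z3.00
G1 X-3.35 Y-1.94 E0.0835
G1 X-1.94 Y-3.35 E0.1664
G1 X0.00 Y-3.87 E0.2499
G1 X1.94 Y-3.35 E0.3334
G1 X3.35 Y-1.94 E0.4163
G1 X3.87 Y0.00 E0.4998
G1 X3.35 Y1.94 E0.5833
G1 X1.94 Y3.35 E0.6662
G1 X0.00 Y3.87 E0.7497
G1 X-1.94 Y3.35 E0.8332
G1 X-3.35 Y1.94 E0.9161
G1 X-3.87 Y0.00 E0.9996

At z = 3 mm: the r=4 sphere contributes a regular 12-gon of circumradius √(4²−1²) = 3.873. The outline is a single polygon with 12 vertices. Extrusion per mm of travel: 0.4 × 0.25 / (π × 0.875²) = 0.041575. Accumulating E over each segment gives final E = 0.9996.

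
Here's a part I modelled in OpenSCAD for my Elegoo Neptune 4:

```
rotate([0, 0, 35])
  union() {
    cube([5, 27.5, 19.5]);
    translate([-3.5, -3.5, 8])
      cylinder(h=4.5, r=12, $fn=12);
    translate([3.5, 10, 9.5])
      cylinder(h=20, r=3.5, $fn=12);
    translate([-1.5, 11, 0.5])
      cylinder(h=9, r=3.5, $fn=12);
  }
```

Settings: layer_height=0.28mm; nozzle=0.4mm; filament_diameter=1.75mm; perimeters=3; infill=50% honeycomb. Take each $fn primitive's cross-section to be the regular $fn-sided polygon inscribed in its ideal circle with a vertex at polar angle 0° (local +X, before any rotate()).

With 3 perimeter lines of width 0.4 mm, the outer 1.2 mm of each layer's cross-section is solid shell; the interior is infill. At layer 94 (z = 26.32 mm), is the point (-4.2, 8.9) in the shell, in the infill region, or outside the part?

infill

At z = 26.32 mm: the cube is not intersected at this z (z outside [0, 19.5]); the cylinder at (-3.5, -3.5) is absent (z outside [8, 12.5]); the cylinder at (3.5, 10): section is a regular 12-gon, circumradius r=3.5; the cylinder at (-1.5, 11) is not intersected at this z (z outside [0.5, 9.5]); Merging all regions: only the r=3.5 cylinder at (3.5, 10) is present, so the union is just that shape — 1 connected region; (rotated 35° about Z; rotation is an isometry so areas/perimeters/island counts are preserved). Overall, the cross-section is a single solid region. Undo the 35° rotation: the query point maps to (1.664, 9.699) in the un-rotated model frame. The nearest boundary edge runs (0.00, 10.00)→(0.47, 8.25); distance from the point to it = 1.53 mm. The point is inside the cross-section and 1.53 mm from the nearest boundary — more than the 1.2 mm shell width (3 × 0.4), so it's in the infill interior.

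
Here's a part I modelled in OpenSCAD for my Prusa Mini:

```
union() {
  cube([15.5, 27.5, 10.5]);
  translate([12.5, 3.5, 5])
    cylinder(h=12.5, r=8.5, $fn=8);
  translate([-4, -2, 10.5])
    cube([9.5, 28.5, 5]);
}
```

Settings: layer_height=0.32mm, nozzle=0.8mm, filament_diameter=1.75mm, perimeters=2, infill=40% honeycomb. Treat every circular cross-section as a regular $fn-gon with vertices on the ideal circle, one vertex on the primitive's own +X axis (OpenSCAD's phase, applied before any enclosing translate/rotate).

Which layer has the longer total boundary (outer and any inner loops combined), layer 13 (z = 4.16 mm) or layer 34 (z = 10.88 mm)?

Layer 13 (z = 4.16): the 15.5×27.5 cube contributes its full rectangle (perimeter 86.00 mm); the cylinder at (12.5, 3.5) is not intersected at this z (z outside [5, 17.5]); the cube at (-4, -2) does not reach this height (z outside [10.5, 15.5]); Combining (union): only the 15.5×27.5 cube is present, so the union is just that shape — boundary = 86.00 mm. So its perimeter = 86.00 mm. Layer 34 (z = 10.88): the cube is not intersected at this z (z outside [0, 10.5]); the cylinder at (12.5, 3.5): section is a regular 8-gon, circumradius r=8.5 (perimeter = 2·8·8.500·sin(180°/8) = 52.04 mm); the cube at (-4, -2) is present — its section is the full 9.5×28.5 rectangle (perimeter 76.00 mm); Taking the union: the regions partially overlap (shared area 5.43 mm²), so the edge portions inside another operand are dropped and the merged outline is re-measured after clipping — boundary = 112.96 mm. So its perimeter = 112.96 mm. Layer 34 is larger (112.96 vs 86.00 mm).

layer 34 (z = 10.88 mm)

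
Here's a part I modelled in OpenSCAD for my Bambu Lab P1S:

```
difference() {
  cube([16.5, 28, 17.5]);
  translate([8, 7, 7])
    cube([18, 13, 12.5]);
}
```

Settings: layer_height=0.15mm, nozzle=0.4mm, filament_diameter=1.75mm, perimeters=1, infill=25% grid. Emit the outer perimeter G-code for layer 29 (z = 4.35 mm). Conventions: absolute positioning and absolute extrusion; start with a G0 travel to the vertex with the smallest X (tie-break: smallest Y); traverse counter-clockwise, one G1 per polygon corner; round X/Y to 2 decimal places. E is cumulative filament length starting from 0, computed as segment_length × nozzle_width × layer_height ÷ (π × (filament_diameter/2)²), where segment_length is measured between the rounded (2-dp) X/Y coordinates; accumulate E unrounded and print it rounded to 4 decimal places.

At z = 4.35 mm: the cube is present — its section is the full 16.5×28 rectangle; the cube at (8, 7) is absent (z outside [7, 19.5]); After the difference (first − rest): none of the subtracted shapes is present at this height, so the 16.5×28 cube is unchanged — 1 connected region. The outline is a single polygon with 4 vertices. Extrusion per mm of travel: 0.4 × 0.15 / (π × 0.875²) = 0.024945. Accumulating E over each segment gives final E = 2.2201.

G0 X0.00 Y0.00 Z4.35
G1 X16.50 Y0.00 E0.4116
G1 X16.50 Y28.00 E1.1101
G1 X0.00 Y28.00 E1.5217
G1 X0.00 Y0.00 E2.2201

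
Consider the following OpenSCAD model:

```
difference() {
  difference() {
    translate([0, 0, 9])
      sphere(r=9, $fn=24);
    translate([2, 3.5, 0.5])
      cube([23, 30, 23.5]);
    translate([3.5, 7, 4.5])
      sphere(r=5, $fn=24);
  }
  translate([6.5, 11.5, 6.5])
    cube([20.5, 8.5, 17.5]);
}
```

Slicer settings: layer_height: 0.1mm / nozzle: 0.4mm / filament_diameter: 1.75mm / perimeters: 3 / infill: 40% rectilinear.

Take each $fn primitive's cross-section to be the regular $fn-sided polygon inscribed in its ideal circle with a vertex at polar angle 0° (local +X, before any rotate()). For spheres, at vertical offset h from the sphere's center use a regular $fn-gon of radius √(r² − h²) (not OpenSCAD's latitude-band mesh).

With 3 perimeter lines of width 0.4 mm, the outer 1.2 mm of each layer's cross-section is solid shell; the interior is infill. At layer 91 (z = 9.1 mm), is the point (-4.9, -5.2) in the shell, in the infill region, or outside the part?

infill

At z = 9.1 mm: the sphere: section is a regular 24-gon, circumradius = √(r²−h²) = √(9²−0.1²) = 8.999; the cube at (2, 3.5) (footprint 23×30) is included at this height; the r=5 sphere at (3.5, 7) contributes a regular 24-gon of circumradius √(5²−4.6²) = 1.960; Subtracting the remaining from the first: starting from the r=9 sphere, the 23×30 cube at (2, 3.5) partially overlaps it — only the 21.65 mm² overlap (of its 690.00 mm²) is removed, clipping the outline; the r=5 sphere at (3.5, 7) partially overlaps it — only the 0.76 mm² overlap (of its 11.93 mm²) is removed, clipping the outline — 1 connected region; the 20.5×8.5 cube at (6.5, 11.5) contributes its full rectangle; Subtracting the remaining from the first: starting from that combined region, the 20.5×8.5 cube at (6.5, 11.5) misses the remaining region (no effect) — 1 connected region. Overall, the cross-section is a single solid region. The nearest boundary edge runs (-4.50, -7.79)→(-6.36, -6.36); distance from the point to it = 1.81 mm. The point is inside the cross-section and 1.81 mm from the nearest boundary — more than the 1.2 mm shell width (3 × 0.4), so it's in the infill interior.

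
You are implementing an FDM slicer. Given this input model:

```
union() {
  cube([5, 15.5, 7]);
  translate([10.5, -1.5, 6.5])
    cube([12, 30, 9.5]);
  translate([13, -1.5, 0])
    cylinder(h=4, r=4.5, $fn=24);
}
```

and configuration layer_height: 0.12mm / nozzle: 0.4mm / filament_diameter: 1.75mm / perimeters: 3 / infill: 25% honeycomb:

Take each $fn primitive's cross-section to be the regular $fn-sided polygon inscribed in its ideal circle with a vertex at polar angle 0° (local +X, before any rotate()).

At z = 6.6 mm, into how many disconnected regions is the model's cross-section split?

2

At z = 6.6 mm: the cube is present — its section is the full 5×15.5 rectangle; the 12×30 cube at (10.5, -1.5) contributes its full rectangle; the cylinder at (13, -1.5) is absent (z outside [0, 4]); Combining (union): the 2 present regions are separate (no shared area or edge), so areas and boundary lengths simply add and each stays a separate island — 2 connected regions. The result has 2 disconnected regions.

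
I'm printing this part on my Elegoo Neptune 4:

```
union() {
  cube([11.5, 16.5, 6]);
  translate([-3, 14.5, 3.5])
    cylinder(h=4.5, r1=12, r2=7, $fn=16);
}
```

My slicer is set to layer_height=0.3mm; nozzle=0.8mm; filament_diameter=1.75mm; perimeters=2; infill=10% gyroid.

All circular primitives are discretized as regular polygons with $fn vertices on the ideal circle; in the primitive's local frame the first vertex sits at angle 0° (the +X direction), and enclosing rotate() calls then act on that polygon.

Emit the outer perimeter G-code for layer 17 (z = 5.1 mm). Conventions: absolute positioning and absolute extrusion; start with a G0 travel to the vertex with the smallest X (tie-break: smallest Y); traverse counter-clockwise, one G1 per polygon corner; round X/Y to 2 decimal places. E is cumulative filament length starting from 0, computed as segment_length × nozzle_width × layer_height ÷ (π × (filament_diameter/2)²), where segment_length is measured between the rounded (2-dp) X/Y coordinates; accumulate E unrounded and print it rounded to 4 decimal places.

At z = 5.1 mm: the 11.5×16.5 cube contributes its full rectangle; the cone at (-3, 14.5) (r1=12→r2=7) has section circumradius 10.222 here — a regular 16-gon; Combining (union): the regions partially overlap (shared area 64.25 mm²), so overlapping operands fuse into one piece — 1 connected region. The outline is a single polygon with 17 vertices. Extrusion per mm of travel: 0.8 × 0.3 / (π × 0.875²) = 0.099780. Accumulating E over each segment gives final E = 8.6230.

G0 X-13.22 Y14.50 Z5.10
G1 X-12.44 Y10.59 E0.3978
G1 X-10.23 Y7.27 E0.7958
G1 X-6.91 Y5.06 E1.1937
G1 X-3.00 Y4.28 E1.5916
G1 X0.00 Y4.87 E1.8966
G1 X0.00 Y0.00 E2.3826
G1 X11.50 Y0.00 E3.5300
G1 X11.50 Y16.50 E5.1764
G1 X6.82 Y16.50 E5.6434
G1 X6.44 Y18.41 E5.8377
G1 X4.23 Y21.73 E6.2357
G1 X0.91 Y23.94 E6.6336
G1 X-3.00 Y24.72 E7.0314
G1 X-6.91 Y23.94 E7.4293
G1 X-10.23 Y21.73 E7.8272
G1 X-12.44 Y18.41 E8.2252
G1 X-13.22 Y14.50 E8.6230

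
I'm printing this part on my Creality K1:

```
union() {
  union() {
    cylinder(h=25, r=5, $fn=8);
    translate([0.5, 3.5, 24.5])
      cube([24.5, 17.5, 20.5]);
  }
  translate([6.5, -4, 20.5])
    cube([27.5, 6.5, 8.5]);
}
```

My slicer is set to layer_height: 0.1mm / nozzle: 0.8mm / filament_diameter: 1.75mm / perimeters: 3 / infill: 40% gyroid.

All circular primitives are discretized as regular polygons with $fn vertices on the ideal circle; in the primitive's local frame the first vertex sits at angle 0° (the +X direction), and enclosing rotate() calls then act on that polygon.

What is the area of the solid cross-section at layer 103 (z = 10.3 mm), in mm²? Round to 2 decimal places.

At z = 10.3 mm: the r=5 cylinder contributes a regular 8-gon of circumradius 5 (area = (8/2)·5.000²·sin(360°/8) = 70.71 mm²); the cube at (0.5, 3.5) is absent (z outside [24.5, 45]); Merging all regions: only the r=5 cylinder is present, so the union is just that shape — area = 70.71 mm²; the cube at (6.5, -4) is absent (z outside [20.5, 29]); Taking the union: only the result so far is present, so the union is just that shape — area = 70.71 mm². Overall, the cross-section is a single solid region. Net area = 70.71 mm².

70.71 mm²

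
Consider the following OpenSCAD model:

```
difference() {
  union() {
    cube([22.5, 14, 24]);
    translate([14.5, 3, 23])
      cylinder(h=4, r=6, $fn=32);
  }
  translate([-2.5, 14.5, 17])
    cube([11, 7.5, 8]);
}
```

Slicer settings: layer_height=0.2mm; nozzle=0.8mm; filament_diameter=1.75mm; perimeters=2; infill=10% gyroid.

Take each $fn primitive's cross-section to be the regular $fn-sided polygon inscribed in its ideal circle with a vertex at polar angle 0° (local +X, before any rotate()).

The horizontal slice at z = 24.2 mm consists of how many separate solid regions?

1

At z = 24.2 mm: the cube is not intersected at this z (z outside [0, 24]); the r=6 cylinder at (14.5, 3) contributes a regular 32-gon of circumradius 6; Taking the union: only the r=6 cylinder at (14.5, 3) is present, so the union is just that shape — 1 connected region; the cube at (-2.5, 14.5) (footprint 11×7.5) is included at this height; After the difference (first − rest): starting from that combined region, the 11×7.5 cube at (-2.5, 14.5) misses the remaining region (no effect) — 1 connected region. The result has 1 disconnected region.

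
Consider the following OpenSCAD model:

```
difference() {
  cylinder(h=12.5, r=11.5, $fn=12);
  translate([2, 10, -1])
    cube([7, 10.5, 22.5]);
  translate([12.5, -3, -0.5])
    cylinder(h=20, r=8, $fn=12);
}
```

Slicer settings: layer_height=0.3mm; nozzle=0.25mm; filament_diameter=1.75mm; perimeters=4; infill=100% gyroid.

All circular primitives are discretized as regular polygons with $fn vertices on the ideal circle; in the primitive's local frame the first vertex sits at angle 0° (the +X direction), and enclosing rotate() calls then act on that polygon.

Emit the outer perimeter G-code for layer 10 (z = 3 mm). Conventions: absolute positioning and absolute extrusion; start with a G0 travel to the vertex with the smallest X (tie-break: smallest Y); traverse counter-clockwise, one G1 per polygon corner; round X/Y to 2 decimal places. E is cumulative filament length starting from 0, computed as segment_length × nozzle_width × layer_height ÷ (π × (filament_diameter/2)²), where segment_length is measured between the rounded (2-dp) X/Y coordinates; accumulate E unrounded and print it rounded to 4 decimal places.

At z = 3 mm: the r=11.5 cylinder contributes a regular 12-gon of circumradius 11.5; the cube at (2, 10) (footprint 7×10.5) is included at this height; the r=8 cylinder at (12.5, -3) gives a regular 12-gon of circumradius 8 (constant along its height); Taking the first minus the rest: starting from the r=11.5 cylinder, the 7×10.5 cube at (2, 10) partially overlaps it — only the 1.73 mm² overlap (of its 73.50 mm²) is removed, clipping the outline; the r=8 cylinder at (12.5, -3) partially overlaps it — only the 58.52 mm² overlap (of its 192.00 mm²) is removed, clipping the outline — 1 connected region. The outline is a single polygon with 19 vertices. Extrusion per mm of travel: 0.25 × 0.3 / (π × 0.875²) = 0.031181. Accumulating E over each segment gives final E = 2.3163.

G0 X-11.50 Y0.00 Z3.00
G1 X-9.96 Y-5.75 E0.1856
G1 X-5.75 Y-9.96 E0.3713
G1 X0.00 Y-11.50 E0.5569
G1 X5.75 Y-9.96 E0.7425
G1 X7.14 Y-8.57 E0.8038
G1 X5.57 Y-7.00 E0.8730
G1 X4.50 Y-3.00 E1.0021
G1 X5.57 Y1.00 E1.1312
G1 X8.50 Y3.93 E1.2604
G1 X10.32 Y4.42 E1.3192
G1 X9.96 Y5.75 E1.3622
G1 X5.75 Y9.96 E1.5478
G1 X5.60 Y10.00 E1.5527
G1 X2.00 Y10.00 E1.6649
G1 X2.00 Y10.96 E1.6948
G1 X0.00 Y11.50 E1.7594
G1 X-5.75 Y9.96 E1.9451
G1 X-9.96 Y5.75 E2.1307
G1 X-11.50 Y0.00 E2.3163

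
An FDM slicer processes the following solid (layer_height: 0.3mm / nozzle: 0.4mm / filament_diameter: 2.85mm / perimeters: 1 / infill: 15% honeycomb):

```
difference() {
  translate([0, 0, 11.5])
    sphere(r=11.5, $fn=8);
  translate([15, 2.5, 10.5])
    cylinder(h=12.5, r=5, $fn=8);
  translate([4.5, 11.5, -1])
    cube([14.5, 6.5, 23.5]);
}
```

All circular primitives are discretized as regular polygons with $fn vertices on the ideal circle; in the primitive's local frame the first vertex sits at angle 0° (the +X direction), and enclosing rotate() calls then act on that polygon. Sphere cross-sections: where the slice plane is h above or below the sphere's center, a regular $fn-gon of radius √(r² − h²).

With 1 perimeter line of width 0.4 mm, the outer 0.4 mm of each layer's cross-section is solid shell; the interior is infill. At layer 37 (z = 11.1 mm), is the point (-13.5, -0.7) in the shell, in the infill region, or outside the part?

outside

At z = 11.1 mm: the r=11.5 sphere slices to a regular 8-gon of circumradius 11.493 (√(r²−h²) with h=0.4 from center); the r=5 cylinder at (15, 2.5) gives a regular 8-gon of circumradius 5 (constant along its height); the 14.5×6.5 cube at (4.5, 11.5) contributes its full rectangle; After the difference (first − rest): starting from the r=11.5 sphere, the r=5 cylinder at (15, 2.5) partially overlaps it — only the 1.40 mm² overlap (of its 70.71 mm²) is removed, clipping the outline; the 14.5×6.5 cube at (4.5, 11.5) misses the remaining region (no effect) — 1 connected region. Overall, the cross-section is a single solid region. The nearest boundary edge runs (-8.13, -8.13)→(-11.49, 0.00); distance from the point to it = 2.13 mm. The point is not inside any of the regions above, so it lies outside the cross-section (2.13 mm from the nearest boundary).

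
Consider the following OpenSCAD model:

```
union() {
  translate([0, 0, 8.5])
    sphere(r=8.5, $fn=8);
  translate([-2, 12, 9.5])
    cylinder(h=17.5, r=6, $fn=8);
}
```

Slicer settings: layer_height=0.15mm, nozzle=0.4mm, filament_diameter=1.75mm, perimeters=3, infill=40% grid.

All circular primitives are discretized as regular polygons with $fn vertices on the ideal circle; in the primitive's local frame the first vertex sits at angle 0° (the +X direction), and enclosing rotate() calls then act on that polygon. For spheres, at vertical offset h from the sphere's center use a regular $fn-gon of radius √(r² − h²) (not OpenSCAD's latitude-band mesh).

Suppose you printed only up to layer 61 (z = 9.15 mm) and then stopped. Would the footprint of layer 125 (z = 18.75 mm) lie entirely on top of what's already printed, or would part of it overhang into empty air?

Compare the two slices. At z = 9.15: the r=8.5 sphere slices to a regular 8-gon of circumradius 8.475 (√(r²−h²) with h=0.65 from center) (area = (8/2)·8.475²·sin(360°/8) = 203.16 mm²); the cylinder at (-2, 12) is absent (z outside [9.5, 27]); Merging all regions: only the r=8.5 sphere is present, so the union is just that shape — area = 203.16 mm². At z = 18.75: the sphere is absent (|z−center|=10.250 > r=8.5); the r=6 cylinder at (-2, 12) gives a regular 8-gon of circumradius 6 (constant along its height) (area = (8/2)·6.000²·sin(360°/8) = 101.82 mm²); Combining (union): only the r=6 cylinder at (-2, 12) is present, so the union is just that shape — area = 101.82 mm². Checking containment: at z = 18.75 the cross-section extends beyond the z = 9.15 cross-section by about 95.26 mm².

part overhangs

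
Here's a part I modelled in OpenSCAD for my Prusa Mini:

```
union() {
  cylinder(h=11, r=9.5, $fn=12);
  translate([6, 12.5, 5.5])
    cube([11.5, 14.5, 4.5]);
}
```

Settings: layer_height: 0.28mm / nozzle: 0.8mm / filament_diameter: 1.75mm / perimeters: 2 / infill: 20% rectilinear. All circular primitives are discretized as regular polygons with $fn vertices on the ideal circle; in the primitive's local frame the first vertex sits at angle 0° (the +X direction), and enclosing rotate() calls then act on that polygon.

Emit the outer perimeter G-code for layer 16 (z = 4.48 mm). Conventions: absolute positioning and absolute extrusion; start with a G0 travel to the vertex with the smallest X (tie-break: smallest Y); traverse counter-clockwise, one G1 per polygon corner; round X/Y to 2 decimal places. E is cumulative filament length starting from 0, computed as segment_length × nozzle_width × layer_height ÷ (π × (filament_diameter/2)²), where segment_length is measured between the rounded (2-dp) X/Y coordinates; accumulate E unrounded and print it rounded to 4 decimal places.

At z = 4.48 mm: the r=9.5 cylinder contributes a regular 12-gon of circumradius 9.5; the cube at (6, 12.5) is not intersected at this z (z outside [5.5, 10]); Merging all regions: only the r=9.5 cylinder is present, so the union is just that shape — 1 connected region. The outline is a single polygon with 12 vertices. Extrusion per mm of travel: 0.8 × 0.28 / (π × 0.875²) = 0.093128. Accumulating E over each segment gives final E = 5.4965.

G0 X-9.50 Y0.00 Z4.48
G1 X-8.23 Y-4.75 E0.4579
G1 X-4.75 Y-8.23 E0.9162
G1 X0.00 Y-9.50 E1.3741
G1 X4.75 Y-8.23 E1.8320
G1 X8.23 Y-4.75 E2.2904
G1 X9.50 Y0.00 E2.7482
G1 X8.23 Y4.75 E3.2061
G1 X4.75 Y8.23 E3.6645
G1 X0.00 Y9.50 E4.1224
G1 X-4.75 Y8.23 E4.5803
G1 X-8.23 Y4.75 E5.0386
G1 X-9.50 Y0.00 E5.4965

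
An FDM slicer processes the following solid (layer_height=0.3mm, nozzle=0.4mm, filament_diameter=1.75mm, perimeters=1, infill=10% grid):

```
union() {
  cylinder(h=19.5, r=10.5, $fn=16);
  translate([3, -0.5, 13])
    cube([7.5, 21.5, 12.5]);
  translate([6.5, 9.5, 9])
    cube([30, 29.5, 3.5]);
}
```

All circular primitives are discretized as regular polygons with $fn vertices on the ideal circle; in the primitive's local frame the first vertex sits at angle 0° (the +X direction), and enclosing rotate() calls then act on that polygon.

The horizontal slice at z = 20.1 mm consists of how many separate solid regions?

At z = 20.1 mm: the cylinder does not reach this height (z outside [0, 19.5]); the 7.5×21.5 cube at (3, -0.5) contributes its full rectangle; the cube at (6.5, 9.5) is absent (z outside [9, 12.5]); Merging all regions: only the 7.5×21.5 cube at (3, -0.5) is present, so the union is just that shape — 1 connected region. The result has 1 disconnected region.

1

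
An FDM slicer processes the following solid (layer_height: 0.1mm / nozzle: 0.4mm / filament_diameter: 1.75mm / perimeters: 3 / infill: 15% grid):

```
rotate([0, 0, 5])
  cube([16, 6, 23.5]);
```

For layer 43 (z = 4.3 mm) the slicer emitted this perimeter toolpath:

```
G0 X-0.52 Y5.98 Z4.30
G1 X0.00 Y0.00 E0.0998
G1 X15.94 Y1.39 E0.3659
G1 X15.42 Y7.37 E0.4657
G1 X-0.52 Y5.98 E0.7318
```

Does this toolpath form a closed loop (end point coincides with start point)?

yes

Start point (G0): (-0.52, 5.98). End point (last G1): the path returns to the start — closed.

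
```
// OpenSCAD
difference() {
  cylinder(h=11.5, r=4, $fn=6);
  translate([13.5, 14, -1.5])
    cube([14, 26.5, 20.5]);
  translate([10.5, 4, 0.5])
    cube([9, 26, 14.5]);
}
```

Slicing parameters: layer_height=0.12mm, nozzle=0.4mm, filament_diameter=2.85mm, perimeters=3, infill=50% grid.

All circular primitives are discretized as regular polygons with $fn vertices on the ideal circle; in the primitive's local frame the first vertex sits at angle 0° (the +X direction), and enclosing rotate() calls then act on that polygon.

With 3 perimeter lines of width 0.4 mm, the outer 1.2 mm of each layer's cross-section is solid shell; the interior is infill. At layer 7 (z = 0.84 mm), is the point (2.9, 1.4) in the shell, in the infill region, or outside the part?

shell

At z = 0.84 mm: the r=4 cylinder contributes a regular 6-gon of circumradius 4; the cube at (13.5, 14) is present — its section is the full 14×26.5 rectangle; the cube at (10.5, 4) is present — its section is the full 9×26 rectangle; After the difference (first − rest): starting from the r=4 cylinder, the 14×26.5 cube at (13.5, 14) misses the remaining region (no effect); the 9×26 cube at (10.5, 4) misses the remaining region (no effect) — 1 connected region. Overall, the cross-section is a single solid region. The nearest boundary edge runs (2.00, 3.46)→(4.00, 0.00); distance from the point to it = 0.25 mm. The point is inside the cross-section, 0.25 mm from the nearest boundary — within the 1.2 mm shell band (3 × 0.4).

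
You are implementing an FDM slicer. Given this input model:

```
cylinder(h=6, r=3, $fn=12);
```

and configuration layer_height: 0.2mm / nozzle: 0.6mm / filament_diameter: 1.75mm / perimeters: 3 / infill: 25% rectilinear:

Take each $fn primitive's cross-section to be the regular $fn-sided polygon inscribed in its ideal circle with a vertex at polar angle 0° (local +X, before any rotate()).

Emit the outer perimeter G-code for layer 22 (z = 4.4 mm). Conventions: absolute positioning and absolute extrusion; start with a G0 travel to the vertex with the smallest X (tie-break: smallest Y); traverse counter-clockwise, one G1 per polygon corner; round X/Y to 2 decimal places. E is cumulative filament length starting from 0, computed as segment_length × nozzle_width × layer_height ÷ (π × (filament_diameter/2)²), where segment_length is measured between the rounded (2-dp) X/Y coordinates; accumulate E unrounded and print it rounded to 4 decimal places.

G0 X-3.00 Y0.00 Z4.40
G1 X-2.60 Y-1.50 E0.0775
G1 X-1.50 Y-2.60 E0.1551
G1 X0.00 Y-3.00 E0.2325
G1 X1.50 Y-2.60 E0.3100
G1 X2.60 Y-1.50 E0.3876
G1 X3.00 Y0.00 E0.4650
G1 X2.60 Y1.50 E0.5425
G1 X1.50 Y2.60 E0.6201
G1 X0.00 Y3.00 E0.6975
G1 X-1.50 Y2.60 E0.7750
G1 X-2.60 Y1.50 E0.8526
G1 X-3.00 Y0.00 E0.9300

At z = 4.4 mm: the r=3 cylinder contributes a regular 12-gon of circumradius 3. The outline is a single polygon with 12 vertices. Extrusion per mm of travel: 0.6 × 0.2 / (π × 0.875²) = 0.049890. Accumulating E over each segment gives final E = 0.9300.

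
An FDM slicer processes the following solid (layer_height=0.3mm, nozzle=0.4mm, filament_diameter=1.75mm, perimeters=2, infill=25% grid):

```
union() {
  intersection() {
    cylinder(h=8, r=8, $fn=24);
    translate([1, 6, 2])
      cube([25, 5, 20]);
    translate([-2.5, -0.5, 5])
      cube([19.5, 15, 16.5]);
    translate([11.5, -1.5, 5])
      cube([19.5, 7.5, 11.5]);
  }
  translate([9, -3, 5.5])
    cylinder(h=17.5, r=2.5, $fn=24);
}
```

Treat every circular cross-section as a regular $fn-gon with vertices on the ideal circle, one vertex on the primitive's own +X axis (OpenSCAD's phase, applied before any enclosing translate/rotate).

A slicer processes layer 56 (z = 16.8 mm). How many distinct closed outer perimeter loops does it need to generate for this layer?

At z = 16.8 mm: the cylinder is absent (z outside [0, 8]); the cube at (1, 6) (footprint 25×5) is included at this height; the cube at (-2.5, -0.5) is present — its section is the full 19.5×15 rectangle; the cube at (11.5, -1.5) does not reach this height (z outside [5, 16.5]); After intersecting: at least one operand is absent at this height, so nothing remains; the r=2.5 cylinder at (9, -3) gives a regular 24-gon of circumradius 2.5 (constant along its height); Taking the union: only the r=2.5 cylinder at (9, -3) is present, so the union is just that shape — 1 connected region. The result has 1 disconnected region.

1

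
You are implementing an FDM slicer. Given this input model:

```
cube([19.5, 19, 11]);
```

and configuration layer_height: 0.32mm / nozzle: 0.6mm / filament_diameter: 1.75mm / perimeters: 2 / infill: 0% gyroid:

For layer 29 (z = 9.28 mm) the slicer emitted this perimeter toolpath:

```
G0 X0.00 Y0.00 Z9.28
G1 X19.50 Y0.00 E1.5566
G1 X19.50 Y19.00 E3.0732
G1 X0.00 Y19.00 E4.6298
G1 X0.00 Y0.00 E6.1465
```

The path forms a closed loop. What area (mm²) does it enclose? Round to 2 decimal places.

Apply the shoelace formula to the sequence of (X, Y) vertices; enclosed area = 370.50 mm².

370.50 mm²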